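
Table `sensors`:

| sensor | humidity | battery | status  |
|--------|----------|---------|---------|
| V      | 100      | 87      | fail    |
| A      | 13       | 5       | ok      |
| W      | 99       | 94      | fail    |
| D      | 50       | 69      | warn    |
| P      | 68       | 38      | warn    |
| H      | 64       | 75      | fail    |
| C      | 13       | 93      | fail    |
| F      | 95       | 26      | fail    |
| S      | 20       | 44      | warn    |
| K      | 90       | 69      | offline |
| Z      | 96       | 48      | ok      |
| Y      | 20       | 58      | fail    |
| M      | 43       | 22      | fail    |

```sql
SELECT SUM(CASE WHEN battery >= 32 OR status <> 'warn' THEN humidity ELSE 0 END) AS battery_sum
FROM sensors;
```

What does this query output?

771

sensor=V: ✓ → 100
sensor=A: ✓ → 13
sensor=W: ✓ → 99
sensor=D: ✓ → 50
sensor=P: ✓ → 68
sensor=H: ✓ → 64
sensor=C: ✓ → 13
sensor=F: ✓ → 95
sensor=S: ✓ → 20
sensor=K: ✓ → 90
sensor=Z: ✓ → 96
sensor=Y: ✓ → 20
sensor=M: ✓ → 43
battery_sum = 100 + 13 + 99 + 50 + 68 + 64 + 13 + 95 + 20 + 90 + 96 + 20 + 43 = 771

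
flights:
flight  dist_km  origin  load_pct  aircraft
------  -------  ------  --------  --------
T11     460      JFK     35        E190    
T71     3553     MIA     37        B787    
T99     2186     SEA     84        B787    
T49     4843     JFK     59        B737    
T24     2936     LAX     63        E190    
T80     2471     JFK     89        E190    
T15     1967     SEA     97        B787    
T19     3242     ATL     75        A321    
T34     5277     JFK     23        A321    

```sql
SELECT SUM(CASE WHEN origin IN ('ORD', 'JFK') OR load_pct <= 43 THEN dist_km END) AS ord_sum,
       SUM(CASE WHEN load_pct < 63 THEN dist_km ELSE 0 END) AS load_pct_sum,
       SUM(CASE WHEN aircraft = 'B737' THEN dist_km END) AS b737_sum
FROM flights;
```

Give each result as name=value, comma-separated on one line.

ord_sum=16604, load_pct_sum=14133, b737_sum=4843

[ord_sum: origin IN ('ORD', 'JFK') OR load_pct <= 43]
flight=T11: ✓ → 460
flight=T71: ✓ → 3553
flight=T99: ✗
flight=T49: ✓ → 4843
flight=T24: ✗
flight=T80: ✓ → 2471
flight=T15: ✗
flight=T19: ✗
flight=T34: ✓ → 5277
ord_sum = 460 + 3553 + 4843 + 2471 + 5277 = 16604
—
[load_pct_sum: load_pct < 63]
flight=T11: ✓ → 460
flight=T71: ✓ → 3553
flight=T99: ✗
flight=T49: ✓ → 4843
flight=T24: ✗
flight=T80: ✗
flight=T15: ✗
flight=T19: ✗
flight=T34: ✓ → 5277
load_pct_sum = 460 + 3553 + 4843 + 5277 = 14133
—
[b737_sum: aircraft = 'B737']
flight=T11: ✗
flight=T71: ✗
flight=T99: ✗
flight=T49: ✓ → 4843
flight=T24: ✗
flight=T80: ✗
flight=T15: ✗
flight=T19: ✗
flight=T34: ✗
b737_sum = 4843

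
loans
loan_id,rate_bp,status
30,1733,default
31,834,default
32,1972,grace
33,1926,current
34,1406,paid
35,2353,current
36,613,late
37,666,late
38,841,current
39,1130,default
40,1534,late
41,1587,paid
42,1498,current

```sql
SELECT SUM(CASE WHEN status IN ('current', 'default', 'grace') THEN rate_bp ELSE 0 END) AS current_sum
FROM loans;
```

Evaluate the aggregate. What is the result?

12287

loan_id=30: ✓ → 1733
loan_id=31: ✓ → 834
loan_id=32: ✓ → 1972
loan_id=33: ✓ → 1926
loan_id=34: ✗
loan_id=35: ✓ → 2353
loan_id=36: ✗
loan_id=37: ✗
loan_id=38: ✓ → 841
loan_id=39: ✓ → 1130
loan_id=40: ✗
loan_id=41: ✗
loan_id=42: ✓ → 1498
current_sum = 1733 + 834 + 1972 + 1926 + 2353 + 841 + 1130 + 1498 = 12287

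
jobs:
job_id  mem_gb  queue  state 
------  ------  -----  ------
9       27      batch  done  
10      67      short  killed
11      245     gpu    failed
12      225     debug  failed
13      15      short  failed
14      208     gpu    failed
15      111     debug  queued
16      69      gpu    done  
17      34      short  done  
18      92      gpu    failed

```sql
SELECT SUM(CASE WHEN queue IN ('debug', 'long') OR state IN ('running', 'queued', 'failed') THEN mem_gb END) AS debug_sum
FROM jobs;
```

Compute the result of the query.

896

job_id=9: ✗
job_id=10: ✗
job_id=11: ✓ → 245
job_id=12: ✓ → 225
job_id=13: ✓ → 15
job_id=14: ✓ → 208
job_id=15: ✓ → 111
job_id=16: ✗
job_id=17: ✗
job_id=18: ✓ → 92
debug_sum = 245 + 225 + 15 + 208 + 111 + 92 = 896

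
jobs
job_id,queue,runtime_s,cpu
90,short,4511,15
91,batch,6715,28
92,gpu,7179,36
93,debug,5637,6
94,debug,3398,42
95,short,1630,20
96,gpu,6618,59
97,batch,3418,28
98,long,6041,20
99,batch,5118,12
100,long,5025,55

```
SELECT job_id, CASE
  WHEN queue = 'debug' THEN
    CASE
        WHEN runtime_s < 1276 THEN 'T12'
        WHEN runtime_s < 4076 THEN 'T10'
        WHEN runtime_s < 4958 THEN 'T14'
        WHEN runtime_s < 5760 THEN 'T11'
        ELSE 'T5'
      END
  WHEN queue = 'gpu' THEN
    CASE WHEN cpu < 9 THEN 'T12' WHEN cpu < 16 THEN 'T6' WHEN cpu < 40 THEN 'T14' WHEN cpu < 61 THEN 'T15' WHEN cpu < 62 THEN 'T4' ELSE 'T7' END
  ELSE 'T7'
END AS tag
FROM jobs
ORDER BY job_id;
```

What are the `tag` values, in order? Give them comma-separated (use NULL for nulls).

job_id=90: queue='short' → outer ELSE → T7
job_id=91: queue='batch' → outer ELSE → T7
job_id=92: queue='gpu' → inner[cpu < 40] → T14
job_id=93: queue='debug' → inner[runtime_s < 5760] → T11
job_id=94: queue='debug' → inner[runtime_s < 4076] → T10
job_id=95: queue='short' → outer ELSE → T7
job_id=96: queue='gpu' → inner[cpu < 61] → T15
job_id=97: queue='batch' → outer ELSE → T7
job_id=98: queue='long' → outer ELSE → T7
job_id=99: queue='batch' → outer ELSE → T7
job_id=100: queue='long' → outer ELSE → T7

T7, T7, T14, T11, T10, T7, T15, T7, T7, T7, T7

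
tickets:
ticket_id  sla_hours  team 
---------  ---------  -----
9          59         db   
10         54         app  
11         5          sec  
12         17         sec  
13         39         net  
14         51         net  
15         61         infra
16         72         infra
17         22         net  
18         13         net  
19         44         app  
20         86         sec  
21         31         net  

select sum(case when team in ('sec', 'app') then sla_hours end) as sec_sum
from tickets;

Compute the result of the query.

206

ticket_id=9: ✗
ticket_id=10: ✓ → 54
ticket_id=11: ✓ → 5
ticket_id=12: ✓ → 17
ticket_id=13: ✗
ticket_id=14: ✗
ticket_id=15: ✗
ticket_id=16: ✗
ticket_id=17: ✗
ticket_id=18: ✗
ticket_id=19: ✓ → 44
ticket_id=20: ✓ → 86
ticket_id=21: ✗
sec_sum = 54 + 5 + 17 + 44 + 86 = 206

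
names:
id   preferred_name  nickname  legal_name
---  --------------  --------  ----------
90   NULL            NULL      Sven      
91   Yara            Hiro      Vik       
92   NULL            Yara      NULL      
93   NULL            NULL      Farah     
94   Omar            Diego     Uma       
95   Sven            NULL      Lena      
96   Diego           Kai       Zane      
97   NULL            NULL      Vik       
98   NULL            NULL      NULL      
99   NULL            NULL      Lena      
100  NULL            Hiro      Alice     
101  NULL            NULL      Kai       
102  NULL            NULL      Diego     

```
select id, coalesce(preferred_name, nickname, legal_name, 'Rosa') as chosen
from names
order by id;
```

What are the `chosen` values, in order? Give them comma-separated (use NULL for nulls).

Sven, Yara, Yara, Farah, Omar, Sven, Diego, Vik, Rosa, Lena, Hiro, Kai, Diego

id=90: preferred_name=NULL, nickname=NULL, legal_name=Sven → Sven
id=91: preferred_name=Yara → Yara
id=92: preferred_name=NULL, nickname=Yara → Yara
id=93: preferred_name=NULL, nickname=NULL, legal_name=Farah → Farah
id=94: preferred_name=Omar → Omar
id=95: preferred_name=Sven → Sven
id=96: preferred_name=Diego → Diego
id=97: preferred_name=NULL, nickname=NULL, legal_name=Vik → Vik
id=98: preferred_name=NULL, nickname=NULL, legal_name=NULL, → literal Rosa → Rosa
id=99: preferred_name=NULL, nickname=NULL, legal_name=Lena → Lena
id=100: preferred_name=NULL, nickname=Hiro → Hiro
id=101: preferred_name=NULL, nickname=NULL, legal_name=Kai → Kai
id=102: preferred_name=NULL, nickname=NULL, legal_name=Diego → Diego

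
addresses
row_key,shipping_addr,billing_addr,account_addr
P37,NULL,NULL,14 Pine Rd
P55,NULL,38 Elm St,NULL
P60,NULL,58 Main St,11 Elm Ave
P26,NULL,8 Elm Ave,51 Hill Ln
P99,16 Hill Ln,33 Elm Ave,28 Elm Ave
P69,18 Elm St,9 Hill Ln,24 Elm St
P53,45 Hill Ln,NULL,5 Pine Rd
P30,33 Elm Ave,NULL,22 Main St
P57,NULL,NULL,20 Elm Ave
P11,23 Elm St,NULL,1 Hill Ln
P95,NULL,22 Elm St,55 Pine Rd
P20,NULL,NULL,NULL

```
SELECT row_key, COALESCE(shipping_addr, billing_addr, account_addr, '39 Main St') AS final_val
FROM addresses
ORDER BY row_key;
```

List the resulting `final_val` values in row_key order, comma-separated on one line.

row_key=P11: shipping_addr=23 Elm St → 23 Elm St
row_key=P20: shipping_addr=NULL, billing_addr=NULL, account_addr=NULL, → literal 39 Main St → 39 Main St
row_key=P26: shipping_addr=NULL, billing_addr=8 Elm Ave → 8 Elm Ave
row_key=P30: shipping_addr=33 Elm Ave → 33 Elm Ave
row_key=P37: shipping_addr=NULL, billing_addr=NULL, account_addr=14 Pine Rd → 14 Pine Rd
row_key=P53: shipping_addr=45 Hill Ln → 45 Hill Ln
row_key=P55: shipping_addr=NULL, billing_addr=38 Elm St → 38 Elm St
row_key=P57: shipping_addr=NULL, billing_addr=NULL, account_addr=20 Elm Ave → 20 Elm Ave
row_key=P60: shipping_addr=NULL, billing_addr=58 Main St → 58 Main St
row_key=P69: shipping_addr=18 Elm St → 18 Elm St
row_key=P95: shipping_addr=NULL, billing_addr=22 Elm St → 22 Elm St
row_key=P99: shipping_addr=16 Hill Ln → 16 Hill Ln

23 Elm St, 39 Main St, 8 Elm Ave, 33 Elm Ave, 14 Pine Rd, 45 Hill Ln, 38 Elm St, 20 Elm Ave, 58 Main St, 18 Elm St, 22 Elm St, 16 Hill Ln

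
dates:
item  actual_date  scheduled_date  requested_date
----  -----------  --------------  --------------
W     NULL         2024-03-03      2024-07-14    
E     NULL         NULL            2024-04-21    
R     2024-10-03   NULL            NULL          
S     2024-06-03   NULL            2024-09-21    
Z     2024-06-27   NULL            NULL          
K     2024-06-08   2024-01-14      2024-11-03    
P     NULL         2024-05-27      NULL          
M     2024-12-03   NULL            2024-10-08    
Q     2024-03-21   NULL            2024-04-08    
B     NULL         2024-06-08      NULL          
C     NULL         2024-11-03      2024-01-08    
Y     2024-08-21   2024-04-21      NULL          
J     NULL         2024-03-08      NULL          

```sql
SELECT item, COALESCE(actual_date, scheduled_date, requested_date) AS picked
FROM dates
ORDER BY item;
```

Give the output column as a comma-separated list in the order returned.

2024-06-08, 2024-11-03, 2024-04-21, 2024-03-08, 2024-06-08, 2024-12-03, 2024-05-27, 2024-03-21, 2024-10-03, 2024-06-03, 2024-03-03, 2024-08-21, 2024-06-27

item=B: actual_date=NULL, scheduled_date=2024-06-08 → 2024-06-08
item=C: actual_date=NULL, scheduled_date=2024-11-03 → 2024-11-03
item=E: actual_date=NULL, scheduled_date=NULL, requested_date=2024-04-21 → 2024-04-21
item=J: actual_date=NULL, scheduled_date=2024-03-08 → 2024-03-08
item=K: actual_date=2024-06-08 → 2024-06-08
item=M: actual_date=2024-12-03 → 2024-12-03
item=P: actual_date=NULL, scheduled_date=2024-05-27 → 2024-05-27
item=Q: actual_date=2024-03-21 → 2024-03-21
item=R: actual_date=2024-10-03 → 2024-10-03
item=S: actual_date=2024-06-03 → 2024-06-03
item=W: actual_date=NULL, scheduled_date=2024-03-03 → 2024-03-03
item=Y: actual_date=2024-08-21 → 2024-08-21
item=Z: actual_date=2024-06-27 → 2024-06-27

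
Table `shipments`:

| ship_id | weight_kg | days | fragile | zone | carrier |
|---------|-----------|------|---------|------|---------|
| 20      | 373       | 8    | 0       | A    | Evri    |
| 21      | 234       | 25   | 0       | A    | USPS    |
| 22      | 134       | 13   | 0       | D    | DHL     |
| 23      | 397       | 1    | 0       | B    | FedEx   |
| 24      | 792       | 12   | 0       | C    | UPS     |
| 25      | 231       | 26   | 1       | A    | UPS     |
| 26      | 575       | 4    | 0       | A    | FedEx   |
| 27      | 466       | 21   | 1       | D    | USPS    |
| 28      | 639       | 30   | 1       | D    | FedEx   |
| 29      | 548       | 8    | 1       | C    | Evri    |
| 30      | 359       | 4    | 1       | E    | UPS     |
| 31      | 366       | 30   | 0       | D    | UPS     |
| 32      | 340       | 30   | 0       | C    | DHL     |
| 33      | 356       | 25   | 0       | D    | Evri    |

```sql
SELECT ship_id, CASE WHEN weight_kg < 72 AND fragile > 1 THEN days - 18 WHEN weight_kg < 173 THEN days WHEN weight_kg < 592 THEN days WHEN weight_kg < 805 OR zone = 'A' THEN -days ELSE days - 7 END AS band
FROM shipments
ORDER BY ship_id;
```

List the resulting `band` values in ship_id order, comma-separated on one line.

ship_id=20: weight_kg < 592 → 8
ship_id=21: weight_kg < 592 → 25
ship_id=22: weight_kg < 173 → 13
ship_id=23: weight_kg < 592 → 1
ship_id=24: weight_kg < 805 OR zone = 'A' → -12
ship_id=25: weight_kg < 592 → 26
ship_id=26: weight_kg < 592 → 4
ship_id=27: weight_kg < 592 → 21
ship_id=28: weight_kg < 805 OR zone = 'A' → -30
ship_id=29: weight_kg < 592 → 8
ship_id=30: weight_kg < 592 → 4
ship_id=31: weight_kg < 592 → 30
ship_id=32: weight_kg < 592 → 30
ship_id=33: weight_kg < 592 → 25

8, 25, 13, 1, -12, 26, 4, 21, -30, 8, 4, 30, 30, 25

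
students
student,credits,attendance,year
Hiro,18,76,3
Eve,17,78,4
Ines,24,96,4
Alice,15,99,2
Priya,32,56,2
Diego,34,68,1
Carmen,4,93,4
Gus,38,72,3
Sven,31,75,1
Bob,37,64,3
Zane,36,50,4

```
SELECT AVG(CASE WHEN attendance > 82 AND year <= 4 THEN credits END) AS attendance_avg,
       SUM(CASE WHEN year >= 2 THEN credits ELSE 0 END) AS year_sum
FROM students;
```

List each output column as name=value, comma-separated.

[attendance_avg: attendance > 82 AND year <= 4]
student=Hiro: ✗
student=Eve: ✗
student=Ines: ✓ → 24
student=Alice: ✓ → 15
student=Priya: ✗
student=Diego: ✗
student=Carmen: ✓ → 4
student=Gus: ✗
student=Sven: ✗
student=Bob: ✗
student=Zane: ✗
attendance_avg = (24 + 15 + 4) / 3 = 14.3333333333
—
[year_sum: year >= 2]
student=Hiro: ✓ → 18
student=Eve: ✓ → 17
student=Ines: ✓ → 24
student=Alice: ✓ → 15
student=Priya: ✓ → 32
student=Diego: ✗
student=Carmen: ✓ → 4
student=Gus: ✓ → 38
student=Sven: ✗
student=Bob: ✓ → 37
student=Zane: ✓ → 36
year_sum = 18 + 17 + 24 + 15 + 32 + 4 + 38 + 37 + 36 = 221

attendance_avg=14.3333333333, year_sum=221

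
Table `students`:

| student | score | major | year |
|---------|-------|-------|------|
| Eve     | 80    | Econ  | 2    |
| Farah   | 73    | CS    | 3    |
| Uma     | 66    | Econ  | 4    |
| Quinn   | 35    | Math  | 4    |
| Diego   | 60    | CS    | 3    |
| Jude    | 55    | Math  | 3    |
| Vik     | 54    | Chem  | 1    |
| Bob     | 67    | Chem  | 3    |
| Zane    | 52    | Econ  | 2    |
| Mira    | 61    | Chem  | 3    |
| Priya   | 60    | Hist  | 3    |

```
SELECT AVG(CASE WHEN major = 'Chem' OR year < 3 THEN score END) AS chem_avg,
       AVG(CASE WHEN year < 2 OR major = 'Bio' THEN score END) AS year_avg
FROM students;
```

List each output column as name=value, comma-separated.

[chem_avg: major = 'Chem' OR year < 3]
student=Eve: ✓ → 80
student=Farah: ✗
student=Uma: ✗
student=Quinn: ✗
student=Diego: ✗
student=Jude: ✗
student=Vik: ✓ → 54
student=Bob: ✓ → 67
student=Zane: ✓ → 52
student=Mira: ✓ → 61
student=Priya: ✗
chem_avg = (80 + 54 + 67 + 52 + 61) / 5 = 62.8
—
[year_avg: year < 2 OR major = 'Bio']
student=Eve: ✗
student=Farah: ✗
student=Uma: ✗
student=Quinn: ✗
student=Diego: ✗
student=Jude: ✗
student=Vik: ✓ → 54
student=Bob: ✗
student=Zane: ✗
student=Mira: ✗
student=Priya: ✗
year_avg = 54

chem_avg=62.8, year_avg=54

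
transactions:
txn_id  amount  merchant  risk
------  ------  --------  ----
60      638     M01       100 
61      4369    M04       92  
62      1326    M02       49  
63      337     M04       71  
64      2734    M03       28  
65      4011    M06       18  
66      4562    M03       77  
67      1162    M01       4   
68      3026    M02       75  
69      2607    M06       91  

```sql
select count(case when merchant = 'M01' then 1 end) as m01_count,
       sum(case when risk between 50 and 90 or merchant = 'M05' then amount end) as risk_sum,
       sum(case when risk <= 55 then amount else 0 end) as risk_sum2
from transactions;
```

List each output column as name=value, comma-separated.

m01_count=2, risk_sum=7925, risk_sum2=9233

[m01_count: merchant = 'M01']
txn_id=60: ✓ → 1
txn_id=61: ✗
txn_id=62: ✗
txn_id=63: ✗
txn_id=64: ✗
txn_id=65: ✗
txn_id=66: ✗
txn_id=67: ✓ → 1
txn_id=68: ✗
txn_id=69: ✗
m01_count = COUNT(1, 1) = 2
—
[risk_sum: risk between 50 and 90 or merchant = 'M05']
txn_id=60: ✗
txn_id=61: ✗
txn_id=62: ✗
txn_id=63: ✓ → 337
txn_id=64: ✗
txn_id=65: ✗
txn_id=66: ✓ → 4562
txn_id=67: ✗
txn_id=68: ✓ → 3026
txn_id=69: ✗
risk_sum = 337 + 4562 + 3026 = 7925
—
[risk_sum2: risk <= 55]
txn_id=60: ✗
txn_id=61: ✗
txn_id=62: ✓ → 1326
txn_id=63: ✗
txn_id=64: ✓ → 2734
txn_id=65: ✓ → 4011
txn_id=66: ✗
txn_id=67: ✓ → 1162
txn_id=68: ✗
txn_id=69: ✗
risk_sum2 = 1326 + 2734 + 4011 + 1162 = 9233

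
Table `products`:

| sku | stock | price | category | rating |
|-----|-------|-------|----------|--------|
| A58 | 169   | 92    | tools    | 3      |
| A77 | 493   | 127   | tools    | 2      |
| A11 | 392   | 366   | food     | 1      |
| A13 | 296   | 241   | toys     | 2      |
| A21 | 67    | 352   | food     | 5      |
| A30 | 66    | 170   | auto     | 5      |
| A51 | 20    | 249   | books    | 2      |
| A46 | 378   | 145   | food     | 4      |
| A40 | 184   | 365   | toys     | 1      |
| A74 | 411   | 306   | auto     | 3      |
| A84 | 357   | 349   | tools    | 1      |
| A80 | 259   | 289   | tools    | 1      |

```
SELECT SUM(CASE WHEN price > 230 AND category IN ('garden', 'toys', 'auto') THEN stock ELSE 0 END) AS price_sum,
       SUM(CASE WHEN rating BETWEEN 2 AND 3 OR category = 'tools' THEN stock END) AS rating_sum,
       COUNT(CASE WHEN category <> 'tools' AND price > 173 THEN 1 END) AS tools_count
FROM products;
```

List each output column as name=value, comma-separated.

price_sum=891, rating_sum=2005, tools_count=6

[price_sum: price > 230 AND category IN ('garden', 'toys', 'auto')]
sku=A58: ✗
sku=A77: ✗
sku=A11: ✗
sku=A13: ✓ → 296
sku=A21: ✗
sku=A30: ✗
sku=A51: ✗
sku=A46: ✗
sku=A40: ✓ → 184
sku=A74: ✓ → 411
sku=A84: ✗
sku=A80: ✗
price_sum = 296 + 184 + 411 = 891
—
[rating_sum: rating BETWEEN 2 AND 3 OR category = 'tools']
sku=A58: ✓ → 169
sku=A77: ✓ → 493
sku=A11: ✗
sku=A13: ✓ → 296
sku=A21: ✗
sku=A30: ✗
sku=A51: ✓ → 20
sku=A46: ✗
sku=A40: ✗
sku=A74: ✓ → 411
sku=A84: ✓ → 357
sku=A80: ✓ → 259
rating_sum = 169 + 493 + 296 + 20 + 411 + 357 + 259 = 2005
—
[tools_count: category <> 'tools' AND price > 173]
sku=A58: ✗
sku=A77: ✗
sku=A11: ✓ → 1
sku=A13: ✓ → 1
sku=A21: ✓ → 1
sku=A30: ✗
sku=A51: ✓ → 1
sku=A46: ✗
sku=A40: ✓ → 1
sku=A74: ✓ → 1
sku=A84: ✗
sku=A80: ✗
tools_count = COUNT(1, 1, 1, 1, 1, 1) = 6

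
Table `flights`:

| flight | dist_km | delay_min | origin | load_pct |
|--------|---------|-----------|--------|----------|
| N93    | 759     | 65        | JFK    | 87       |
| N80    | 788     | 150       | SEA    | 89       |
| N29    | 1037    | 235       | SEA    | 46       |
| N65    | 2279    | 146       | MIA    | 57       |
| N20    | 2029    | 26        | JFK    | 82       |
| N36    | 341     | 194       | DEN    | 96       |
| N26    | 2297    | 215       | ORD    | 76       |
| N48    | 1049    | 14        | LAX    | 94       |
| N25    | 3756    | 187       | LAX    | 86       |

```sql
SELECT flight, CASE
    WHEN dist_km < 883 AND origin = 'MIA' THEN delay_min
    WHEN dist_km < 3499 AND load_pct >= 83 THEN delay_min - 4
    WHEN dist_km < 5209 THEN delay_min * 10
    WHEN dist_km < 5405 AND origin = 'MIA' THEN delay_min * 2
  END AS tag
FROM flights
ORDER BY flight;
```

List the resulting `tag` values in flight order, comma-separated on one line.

flight=N20: dist_km < 5209 → 260
flight=N25: dist_km < 5209 → 1870
flight=N26: dist_km < 5209 → 2150
flight=N29: dist_km < 5209 → 2350
flight=N36: dist_km < 3499 AND load_pct >= 83 → 190
flight=N48: dist_km < 3499 AND load_pct >= 83 → 10
flight=N65: dist_km < 5209 → 1460
flight=N80: dist_km < 3499 AND load_pct >= 83 → 146
flight=N93: dist_km < 3499 AND load_pct >= 83 → 61

260, 1870, 2150, 2350, 190, 10, 1460, 146, 61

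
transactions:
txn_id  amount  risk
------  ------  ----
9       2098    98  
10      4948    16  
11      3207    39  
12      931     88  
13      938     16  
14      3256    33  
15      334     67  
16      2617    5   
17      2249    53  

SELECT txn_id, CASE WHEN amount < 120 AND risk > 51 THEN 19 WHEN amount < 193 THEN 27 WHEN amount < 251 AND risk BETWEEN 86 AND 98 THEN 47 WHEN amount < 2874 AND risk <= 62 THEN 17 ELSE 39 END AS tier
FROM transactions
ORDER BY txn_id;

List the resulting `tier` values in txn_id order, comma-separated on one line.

txn_id=9: ELSE → 39
txn_id=10: ELSE → 39
txn_id=11: ELSE → 39
txn_id=12: ELSE → 39
txn_id=13: amount < 2874 AND risk <= 62 → 17
txn_id=14: ELSE → 39
txn_id=15: ELSE → 39
txn_id=16: amount < 2874 AND risk <= 62 → 17
txn_id=17: amount < 2874 AND risk <= 62 → 17

39, 39, 39, 39, 17, 39, 39, 17, 17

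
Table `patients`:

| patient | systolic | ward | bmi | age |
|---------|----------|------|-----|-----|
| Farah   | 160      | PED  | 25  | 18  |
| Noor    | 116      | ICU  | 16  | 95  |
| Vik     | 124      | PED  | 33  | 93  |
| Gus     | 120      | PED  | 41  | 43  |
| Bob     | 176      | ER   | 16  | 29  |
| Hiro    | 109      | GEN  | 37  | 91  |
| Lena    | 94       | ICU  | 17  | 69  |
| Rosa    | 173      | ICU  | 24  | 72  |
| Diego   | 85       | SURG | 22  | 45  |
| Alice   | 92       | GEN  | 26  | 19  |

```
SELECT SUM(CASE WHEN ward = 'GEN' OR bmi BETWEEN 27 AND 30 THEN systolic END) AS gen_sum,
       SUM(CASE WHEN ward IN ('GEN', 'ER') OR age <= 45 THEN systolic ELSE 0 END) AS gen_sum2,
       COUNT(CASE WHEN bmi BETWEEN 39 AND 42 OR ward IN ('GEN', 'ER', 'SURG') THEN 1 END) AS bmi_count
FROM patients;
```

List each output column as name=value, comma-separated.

gen_sum=201, gen_sum2=742, bmi_count=5

[gen_sum: ward = 'GEN' OR bmi BETWEEN 27 AND 30]
patient=Farah: ✗
patient=Noor: ✗
patient=Vik: ✗
patient=Gus: ✗
patient=Bob: ✗
patient=Hiro: ✓ → 109
patient=Lena: ✗
patient=Rosa: ✗
patient=Diego: ✗
patient=Alice: ✓ → 92
gen_sum = 109 + 92 = 201
—
[gen_sum2: ward IN ('GEN', 'ER') OR age <= 45]
patient=Farah: ✓ → 160
patient=Noor: ✗
patient=Vik: ✗
patient=Gus: ✓ → 120
patient=Bob: ✓ → 176
patient=Hiro: ✓ → 109
patient=Lena: ✗
patient=Rosa: ✗
patient=Diego: ✓ → 85
patient=Alice: ✓ → 92
gen_sum2 = 160 + 120 + 176 + 109 + 85 + 92 = 742
—
[bmi_count: bmi BETWEEN 39 AND 42 OR ward IN ('GEN', 'ER', 'SURG')]
patient=Farah: ✗
patient=Noor: ✗
patient=Vik: ✗
patient=Gus: ✓ → 1
patient=Bob: ✓ → 1
patient=Hiro: ✓ → 1
patient=Lena: ✗
patient=Rosa: ✗
patient=Diego: ✓ → 1
patient=Alice: ✓ → 1
bmi_count = COUNT(1, 1, 1, 1, 1) = 5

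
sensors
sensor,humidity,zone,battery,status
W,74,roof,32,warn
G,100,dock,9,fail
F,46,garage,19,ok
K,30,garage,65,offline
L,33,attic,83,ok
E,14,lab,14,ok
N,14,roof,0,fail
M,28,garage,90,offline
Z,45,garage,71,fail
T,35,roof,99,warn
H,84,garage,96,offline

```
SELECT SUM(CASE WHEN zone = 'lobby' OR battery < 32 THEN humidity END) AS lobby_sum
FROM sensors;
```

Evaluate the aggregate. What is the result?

sensor=W: ✗
sensor=G: ✓ → 100
sensor=F: ✓ → 46
sensor=K: ✗
sensor=L: ✗
sensor=E: ✓ → 14
sensor=N: ✓ → 14
sensor=M: ✗
sensor=Z: ✗
sensor=T: ✗
sensor=H: ✗
lobby_sum = 100 + 46 + 14 + 14 = 174

174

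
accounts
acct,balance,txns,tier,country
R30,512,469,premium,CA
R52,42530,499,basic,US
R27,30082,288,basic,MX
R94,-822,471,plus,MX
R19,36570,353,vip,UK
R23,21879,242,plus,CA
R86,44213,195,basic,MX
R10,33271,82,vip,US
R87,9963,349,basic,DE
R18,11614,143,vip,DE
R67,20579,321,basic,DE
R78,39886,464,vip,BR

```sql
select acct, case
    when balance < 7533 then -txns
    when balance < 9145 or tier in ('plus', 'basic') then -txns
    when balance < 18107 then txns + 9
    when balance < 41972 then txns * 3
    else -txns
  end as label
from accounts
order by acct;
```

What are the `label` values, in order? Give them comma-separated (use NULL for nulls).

246, 152, 1059, -242, -288, -469, -499, -321, 1392, -195, -349, -471

acct=R10: balance < 41972 → 246
acct=R18: balance < 18107 → 152
acct=R19: balance < 41972 → 1059
acct=R23: balance < 9145 or tier in ('plus', 'basic') → -242
acct=R27: balance < 9145 or tier in ('plus', 'basic') → -288
acct=R30: balance < 7533 → -469
acct=R52: balance < 9145 or tier in ('plus', 'basic') → -499
acct=R67: balance < 9145 or tier in ('plus', 'basic') → -321
acct=R78: balance < 41972 → 1392
acct=R86: balance < 9145 or tier in ('plus', 'basic') → -195
acct=R87: balance < 9145 or tier in ('plus', 'basic') → -349
acct=R94: balance < 7533 → -471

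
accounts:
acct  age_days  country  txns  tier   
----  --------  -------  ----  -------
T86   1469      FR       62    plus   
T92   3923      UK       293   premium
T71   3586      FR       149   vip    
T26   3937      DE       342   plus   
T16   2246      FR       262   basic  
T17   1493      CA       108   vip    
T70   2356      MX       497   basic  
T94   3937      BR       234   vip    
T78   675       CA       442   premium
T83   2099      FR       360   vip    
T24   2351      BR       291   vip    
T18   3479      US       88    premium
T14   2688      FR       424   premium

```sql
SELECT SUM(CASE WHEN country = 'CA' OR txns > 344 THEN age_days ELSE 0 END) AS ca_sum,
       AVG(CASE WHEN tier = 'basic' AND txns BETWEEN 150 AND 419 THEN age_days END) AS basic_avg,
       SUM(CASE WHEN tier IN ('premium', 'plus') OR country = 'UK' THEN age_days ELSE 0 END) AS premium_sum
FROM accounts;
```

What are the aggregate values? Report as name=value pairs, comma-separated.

[ca_sum: country = 'CA' OR txns > 344]
acct=T86: ✗
acct=T92: ✗
acct=T71: ✗
acct=T26: ✗
acct=T16: ✗
acct=T17: ✓ → 1493
acct=T70: ✓ → 2356
acct=T94: ✗
acct=T78: ✓ → 675
acct=T83: ✓ → 2099
acct=T24: ✗
acct=T18: ✗
acct=T14: ✓ → 2688
ca_sum = 1493 + 2356 + 675 + 2099 + 2688 = 9311
—
[basic_avg: tier = 'basic' AND txns BETWEEN 150 AND 419]
acct=T86: ✗
acct=T92: ✗
acct=T71: ✗
acct=T26: ✗
acct=T16: ✓ → 2246
acct=T17: ✗
acct=T70: ✗
acct=T94: ✗
acct=T78: ✗
acct=T83: ✗
acct=T24: ✗
acct=T18: ✗
acct=T14: ✗
basic_avg = 2246
—
[premium_sum: tier IN ('premium', 'plus') OR country = 'UK']
acct=T86: ✓ → 1469
acct=T92: ✓ → 3923
acct=T71: ✗
acct=T26: ✓ → 3937
acct=T16: ✗
acct=T17: ✗
acct=T70: ✗
acct=T94: ✗
acct=T78: ✓ → 675
acct=T83: ✗
acct=T24: ✗
acct=T18: ✓ → 3479
acct=T14: ✓ → 2688
premium_sum = 1469 + 3923 + 3937 + 675 + 3479 + 2688 = 16171

ca_sum=9311, basic_avg=2246, premium_sum=16171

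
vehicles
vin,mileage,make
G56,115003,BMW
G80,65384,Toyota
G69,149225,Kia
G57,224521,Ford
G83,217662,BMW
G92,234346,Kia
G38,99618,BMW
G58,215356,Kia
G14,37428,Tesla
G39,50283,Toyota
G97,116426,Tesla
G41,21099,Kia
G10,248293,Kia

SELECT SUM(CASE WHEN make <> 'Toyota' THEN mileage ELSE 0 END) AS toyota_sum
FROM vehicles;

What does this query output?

vin=G56: ✓ → 115003
vin=G80: ✗
vin=G69: ✓ → 149225
vin=G57: ✓ → 224521
vin=G83: ✓ → 217662
vin=G92: ✓ → 234346
vin=G38: ✓ → 99618
vin=G58: ✓ → 215356
vin=G14: ✓ → 37428
vin=G39: ✗
vin=G97: ✓ → 116426
vin=G41: ✓ → 21099
vin=G10: ✓ → 248293
toyota_sum = 115003 + 149225 + 224521 + 217662 + 234346 + 99618 + 215356 + 37428 + 116426 + 21099 + 248293 = 1678977

1678977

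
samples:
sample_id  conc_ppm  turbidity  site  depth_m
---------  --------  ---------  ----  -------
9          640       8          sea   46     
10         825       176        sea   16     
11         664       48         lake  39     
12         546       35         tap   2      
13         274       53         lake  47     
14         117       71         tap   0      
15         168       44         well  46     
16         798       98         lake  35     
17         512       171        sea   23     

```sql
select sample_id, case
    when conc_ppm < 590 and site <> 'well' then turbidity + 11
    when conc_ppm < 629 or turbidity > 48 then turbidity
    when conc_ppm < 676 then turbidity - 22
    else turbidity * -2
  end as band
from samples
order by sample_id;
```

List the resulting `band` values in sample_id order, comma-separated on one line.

-14, 176, 26, 46, 64, 82, 44, 98, 182

sample_id=9: conc_ppm < 676 → -14
sample_id=10: conc_ppm < 629 or turbidity > 48 → 176
sample_id=11: conc_ppm < 676 → 26
sample_id=12: conc_ppm < 590 and site <> 'well' → 46
sample_id=13: conc_ppm < 590 and site <> 'well' → 64
sample_id=14: conc_ppm < 590 and site <> 'well' → 82
sample_id=15: conc_ppm < 629 or turbidity > 48 → 44
sample_id=16: conc_ppm < 629 or turbidity > 48 → 98
sample_id=17: conc_ppm < 590 and site <> 'well' → 182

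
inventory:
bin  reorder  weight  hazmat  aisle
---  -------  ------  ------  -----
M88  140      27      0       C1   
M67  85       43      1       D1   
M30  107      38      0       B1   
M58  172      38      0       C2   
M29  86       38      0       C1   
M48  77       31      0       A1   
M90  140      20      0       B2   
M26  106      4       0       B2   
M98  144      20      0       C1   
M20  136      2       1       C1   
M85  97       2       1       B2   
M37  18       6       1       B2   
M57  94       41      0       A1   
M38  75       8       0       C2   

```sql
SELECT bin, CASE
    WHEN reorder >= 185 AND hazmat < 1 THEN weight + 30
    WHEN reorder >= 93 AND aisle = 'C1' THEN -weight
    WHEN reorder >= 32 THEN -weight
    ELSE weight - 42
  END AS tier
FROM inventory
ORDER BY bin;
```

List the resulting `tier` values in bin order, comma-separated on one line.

-2, -4, -38, -38, -36, -8, -31, -41, -38, -43, -2, -27, -20, -20

bin=M20: reorder >= 93 AND aisle = 'C1' → -2
bin=M26: reorder >= 32 → -4
bin=M29: reorder >= 32 → -38
bin=M30: reorder >= 32 → -38
bin=M37: ELSE → -36
bin=M38: reorder >= 32 → -8
bin=M48: reorder >= 32 → -31
bin=M57: reorder >= 32 → -41
bin=M58: reorder >= 32 → -38
bin=M67: reorder >= 32 → -43
bin=M85: reorder >= 32 → -2
bin=M88: reorder >= 93 AND aisle = 'C1' → -27
bin=M90: reorder >= 32 → -20
bin=M98: reorder >= 93 AND aisle = 'C1' → -20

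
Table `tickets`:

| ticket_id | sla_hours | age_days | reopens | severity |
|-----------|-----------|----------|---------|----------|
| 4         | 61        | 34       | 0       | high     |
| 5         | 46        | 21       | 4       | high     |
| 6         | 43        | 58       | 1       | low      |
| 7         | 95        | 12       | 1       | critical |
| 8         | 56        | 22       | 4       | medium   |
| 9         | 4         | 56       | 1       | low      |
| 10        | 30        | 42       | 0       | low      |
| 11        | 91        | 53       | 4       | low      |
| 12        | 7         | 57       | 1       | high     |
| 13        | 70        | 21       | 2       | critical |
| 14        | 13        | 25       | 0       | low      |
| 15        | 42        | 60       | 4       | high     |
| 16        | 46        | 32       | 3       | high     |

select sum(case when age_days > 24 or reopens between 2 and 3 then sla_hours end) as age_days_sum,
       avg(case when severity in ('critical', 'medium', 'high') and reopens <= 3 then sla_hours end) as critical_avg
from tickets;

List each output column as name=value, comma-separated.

age_days_sum=407, critical_avg=55.8

[age_days_sum: age_days > 24 or reopens between 2 and 3]
ticket_id=4: ✓ → 61
ticket_id=5: ✗
ticket_id=6: ✓ → 43
ticket_id=7: ✗
ticket_id=8: ✗
ticket_id=9: ✓ → 4
ticket_id=10: ✓ → 30
ticket_id=11: ✓ → 91
ticket_id=12: ✓ → 7
ticket_id=13: ✓ → 70
ticket_id=14: ✓ → 13
ticket_id=15: ✓ → 42
ticket_id=16: ✓ → 46
age_days_sum = 61 + 43 + 4 + 30 + 91 + 7 + 70 + 13 + 42 + 46 = 407
—
[critical_avg: severity in ('critical', 'medium', 'high') and reopens <= 3]
ticket_id=4: ✓ → 61
ticket_id=5: ✗
ticket_id=6: ✗
ticket_id=7: ✓ → 95
ticket_id=8: ✗
ticket_id=9: ✗
ticket_id=10: ✗
ticket_id=11: ✗
ticket_id=12: ✓ → 7
ticket_id=13: ✓ → 70
ticket_id=14: ✗
ticket_id=15: ✗
ticket_id=16: ✓ → 46
critical_avg = (61 + 95 + 7 + 70 + 46) / 5 = 55.8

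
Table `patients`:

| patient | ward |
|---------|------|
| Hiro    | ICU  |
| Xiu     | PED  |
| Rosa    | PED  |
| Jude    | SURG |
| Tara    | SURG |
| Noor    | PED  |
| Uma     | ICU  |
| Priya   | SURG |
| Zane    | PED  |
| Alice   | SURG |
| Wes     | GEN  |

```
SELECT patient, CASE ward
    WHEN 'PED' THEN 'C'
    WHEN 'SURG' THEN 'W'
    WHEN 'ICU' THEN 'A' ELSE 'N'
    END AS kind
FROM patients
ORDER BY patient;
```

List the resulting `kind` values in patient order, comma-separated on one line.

W, A, W, C, W, C, W, A, N, C, C

patient=Alice: ward='SURG' → W
patient=Hiro: ward='ICU' → A
patient=Jude: ward='SURG' → W
patient=Noor: ward='PED' → C
patient=Priya: ward='SURG' → W
patient=Rosa: ward='PED' → C
patient=Tara: ward='SURG' → W
patient=Uma: ward='ICU' → A
patient=Wes: ELSE → N
patient=Xiu: ward='PED' → C
patient=Zane: ward='PED' → C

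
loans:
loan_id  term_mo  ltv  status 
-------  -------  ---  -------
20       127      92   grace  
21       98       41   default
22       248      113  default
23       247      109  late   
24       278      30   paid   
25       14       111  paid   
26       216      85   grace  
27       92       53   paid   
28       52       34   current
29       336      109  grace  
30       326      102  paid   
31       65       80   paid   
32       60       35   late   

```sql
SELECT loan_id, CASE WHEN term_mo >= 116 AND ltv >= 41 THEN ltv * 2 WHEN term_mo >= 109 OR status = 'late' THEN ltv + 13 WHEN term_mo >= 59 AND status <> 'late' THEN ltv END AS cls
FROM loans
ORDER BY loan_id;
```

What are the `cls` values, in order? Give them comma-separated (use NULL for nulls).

loan_id=20: term_mo >= 116 AND ltv >= 41 → 184
loan_id=21: term_mo >= 59 AND status <> 'late' → 41
loan_id=22: term_mo >= 116 AND ltv >= 41 → 226
loan_id=23: term_mo >= 116 AND ltv >= 41 → 218
loan_id=24: term_mo >= 109 OR status = 'late' → 43
loan_id=25: (no match → NULL) → NULL
loan_id=26: term_mo >= 116 AND ltv >= 41 → 170
loan_id=27: term_mo >= 59 AND status <> 'late' → 53
loan_id=28: (no match → NULL) → NULL
loan_id=29: term_mo >= 116 AND ltv >= 41 → 218
loan_id=30: term_mo >= 116 AND ltv >= 41 → 204
loan_id=31: term_mo >= 59 AND status <> 'late' → 80
loan_id=32: term_mo >= 109 OR status = 'late' → 48

184, 41, 226, 218, 43, NULL, 170, 53, NULL, 218, 204, 80, 48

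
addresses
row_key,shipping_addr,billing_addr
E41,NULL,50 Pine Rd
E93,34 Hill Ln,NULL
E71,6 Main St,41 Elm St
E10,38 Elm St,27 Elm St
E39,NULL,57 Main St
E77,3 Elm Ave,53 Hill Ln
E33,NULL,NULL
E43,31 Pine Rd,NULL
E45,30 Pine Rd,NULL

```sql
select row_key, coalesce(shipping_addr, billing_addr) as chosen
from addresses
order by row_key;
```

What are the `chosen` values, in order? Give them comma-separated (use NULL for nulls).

38 Elm St, NULL, 57 Main St, 50 Pine Rd, 31 Pine Rd, 30 Pine Rd, 6 Main St, 3 Elm Ave, 34 Hill Ln

row_key=E10: shipping_addr=38 Elm St → 38 Elm St
row_key=E33: shipping_addr=NULL, billing_addr=NULL (all NULL) → NULL
row_key=E39: shipping_addr=NULL, billing_addr=57 Main St → 57 Main St
row_key=E41: shipping_addr=NULL, billing_addr=50 Pine Rd → 50 Pine Rd
row_key=E43: shipping_addr=31 Pine Rd → 31 Pine Rd
row_key=E45: shipping_addr=30 Pine Rd → 30 Pine Rd
row_key=E71: shipping_addr=6 Main St → 6 Main St
row_key=E77: shipping_addr=3 Elm Ave → 3 Elm Ave
row_key=E93: shipping_addr=34 Hill Ln → 34 Hill Ln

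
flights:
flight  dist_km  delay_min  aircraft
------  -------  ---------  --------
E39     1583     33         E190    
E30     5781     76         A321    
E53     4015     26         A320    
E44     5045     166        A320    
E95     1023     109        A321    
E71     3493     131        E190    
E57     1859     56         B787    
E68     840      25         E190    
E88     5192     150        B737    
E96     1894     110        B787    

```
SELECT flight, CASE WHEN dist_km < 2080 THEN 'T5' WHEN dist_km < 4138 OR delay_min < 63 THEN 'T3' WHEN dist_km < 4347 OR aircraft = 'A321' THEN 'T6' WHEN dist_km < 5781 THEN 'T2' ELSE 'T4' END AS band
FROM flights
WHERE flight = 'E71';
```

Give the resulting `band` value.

flight = E71: dist_km=3493, delay_min=131, aircraft=E190.
dist_km < 2080 → false
dist_km < 4138 OR delay_min < 63 → true → T3

T3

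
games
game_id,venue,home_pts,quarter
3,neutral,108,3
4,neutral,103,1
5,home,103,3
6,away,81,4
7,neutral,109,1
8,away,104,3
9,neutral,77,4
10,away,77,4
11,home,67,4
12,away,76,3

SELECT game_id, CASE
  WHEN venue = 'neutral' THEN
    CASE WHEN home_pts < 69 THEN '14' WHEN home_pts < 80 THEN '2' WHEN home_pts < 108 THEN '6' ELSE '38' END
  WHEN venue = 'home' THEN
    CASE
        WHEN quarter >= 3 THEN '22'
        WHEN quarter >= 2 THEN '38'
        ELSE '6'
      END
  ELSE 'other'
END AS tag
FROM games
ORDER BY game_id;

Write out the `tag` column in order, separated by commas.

38, 6, 22, other, 38, other, 2, other, 22, other

game_id=3: venue='neutral' → inner[ELSE] → 38
game_id=4: venue='neutral' → inner[home_pts < 108] → 6
game_id=5: venue='home' → inner[quarter >= 3] → 22
game_id=6: venue='away' → outer ELSE → other
game_id=7: venue='neutral' → inner[ELSE] → 38
game_id=8: venue='away' → outer ELSE → other
game_id=9: venue='neutral' → inner[home_pts < 80] → 2
game_id=10: venue='away' → outer ELSE → other
game_id=11: venue='home' → inner[quarter >= 3] → 22
game_id=12: venue='away' → outer ELSE → other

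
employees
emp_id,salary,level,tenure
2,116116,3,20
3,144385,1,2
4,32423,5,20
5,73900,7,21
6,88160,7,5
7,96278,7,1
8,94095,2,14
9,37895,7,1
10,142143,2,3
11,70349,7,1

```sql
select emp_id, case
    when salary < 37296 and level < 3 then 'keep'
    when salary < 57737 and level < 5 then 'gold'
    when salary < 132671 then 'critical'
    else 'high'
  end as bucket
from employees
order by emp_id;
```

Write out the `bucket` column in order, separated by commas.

emp_id=2: salary < 132671 → critical
emp_id=3: ELSE → high
emp_id=4: salary < 132671 → critical
emp_id=5: salary < 132671 → critical
emp_id=6: salary < 132671 → critical
emp_id=7: salary < 132671 → critical
emp_id=8: salary < 132671 → critical
emp_id=9: salary < 132671 → critical
emp_id=10: ELSE → high
emp_id=11: salary < 132671 → critical

critical, high, critical, critical, critical, critical, critical, critical, high, critical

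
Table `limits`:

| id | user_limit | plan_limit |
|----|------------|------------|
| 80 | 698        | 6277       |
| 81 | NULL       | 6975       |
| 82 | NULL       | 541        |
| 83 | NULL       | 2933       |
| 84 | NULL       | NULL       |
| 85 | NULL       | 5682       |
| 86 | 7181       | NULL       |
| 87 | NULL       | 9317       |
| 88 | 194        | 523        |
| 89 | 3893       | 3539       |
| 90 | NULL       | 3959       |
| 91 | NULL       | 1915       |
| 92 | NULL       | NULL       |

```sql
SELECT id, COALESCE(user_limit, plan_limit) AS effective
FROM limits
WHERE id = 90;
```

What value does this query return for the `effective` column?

id = 90: user_limit=NULL, plan_limit=3959.
user_limit=NULL, plan_limit=3959 → 3959

3959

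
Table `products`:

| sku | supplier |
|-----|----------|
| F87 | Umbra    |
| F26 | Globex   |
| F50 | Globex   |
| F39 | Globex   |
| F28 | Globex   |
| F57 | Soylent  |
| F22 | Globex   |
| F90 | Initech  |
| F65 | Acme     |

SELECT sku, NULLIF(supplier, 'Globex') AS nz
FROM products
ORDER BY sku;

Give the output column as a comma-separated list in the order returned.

NULL, NULL, NULL, NULL, NULL, Soylent, Acme, Umbra, Initech

sku=F22: supplier=Globex vs Globex: equal → NULL
sku=F26: supplier=Globex vs Globex: equal → NULL
sku=F28: supplier=Globex vs Globex: equal → NULL
sku=F39: supplier=Globex vs Globex: equal → NULL
sku=F50: supplier=Globex vs Globex: equal → NULL
sku=F57: supplier=Soylent vs Globex: differ → Soylent
sku=F65: supplier=Acme vs Globex: differ → Acme
sku=F87: supplier=Umbra vs Globex: differ → Umbra
sku=F90: supplier=Initech vs Globex: differ → Initech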